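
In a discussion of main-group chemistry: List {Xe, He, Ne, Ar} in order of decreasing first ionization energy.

He, Ne, Ar, Xe

He is in period 1, group 18; Ne is in period 2, group 18; Ar is in period 3, group 18; Xe is in period 5, group 18.
Across a period the outer electron is held more tightly (higher IE₁); down a group it sits in a higher shell, more shielded, and comes off more easily.
All are in group 18, so first ionization energy increases up the group.
So from highest to lowest: He > Ne > Ar > Xe.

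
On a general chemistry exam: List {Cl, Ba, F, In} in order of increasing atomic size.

Across a period the added protons contract the valence shell; down a group each new principal shell makes the atom larger.
These span different periods and groups, so the two trends combine.
Cl > F: Cl sits below F in group 17, so the down-group effect alone puts Cl larger.
In > Cl: relative to Cl, both the across-period and down-group shifts push In's atomic radius up.
Ba > In: relative to In, both the across-period and down-group shifts push Ba's atomic radius up.
Approximate values (pm): F 64, Cl 99, In 142, Ba 196.
So from smallest to largest: F < Cl < In < Ba.

F, Cl, In, Ba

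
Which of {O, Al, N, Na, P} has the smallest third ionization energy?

After 2 electrons have been removed, what remains? O²⁺ still has 4 valence electrons; Al²⁺ still has 1 valence electron; N²⁺ still has 3 valence electrons; Na²⁺ is already 1 electron into the core; P²⁺ still has 3 valence electrons.
Breaking into a closed-shell core is much more expensive than removing a leftover valence electron — Na has the largest IE_3 here.
Valence configurations: O²⁺ [He]2s²2p², Al²⁺ [Ne]3s¹, N²⁺ [He]2s²2p¹, P²⁺ [Ne]3s²3p¹.
The numbers (kJ/mol): O 5300, Al 2745, N 4578, Na 6910, P 2914.
Hence IE_3: Al < P < N < O < Na.

Al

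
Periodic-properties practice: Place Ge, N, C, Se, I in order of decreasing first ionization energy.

N > C > I > Se > Ge

IE₁ increases left→right with effective nuclear charge and decreases top→bottom as the valence shell moves farther out.
Here both period and group differ, so the two effects have to be weighed against each other.
Se > Ge: both are in period 4; the period trend gives Se the larger value.
I > Se: period and group pull opposite ways; the across-period shift dominates (1008 vs 941 kJ/mol).
C > I: period and group pull opposite ways; the down-group shift dominates (1086 vs 1008 kJ/mol).
N > C: both are in period 2; the period trend gives N the larger value.
Approximate values (kJ/mol): C 1086, N 1402, Ge 762, Se 941, I 1008.
So from highest to lowest: N > C > I > Se > Ge.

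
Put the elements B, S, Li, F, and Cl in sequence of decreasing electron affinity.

Cl, F, S, Li, B

Li is in period 2, group 1; B is in period 2, group 13; F is in period 2, group 17; S is in period 3, group 16; Cl is in period 3, group 17.
EA tends to increase across a period and decrease down a group, though the pattern is less regular than for IE or radius.
These span different periods and groups, so the two trends combine.
Li > B: this pair runs against the simple trend — see the exception note.
S > Li: period and group pull opposite ways; the across-period shift dominates (200 vs 60 kJ/mol).
F > S: relative to S, both the across-period and down-group shifts push F's electron affinity up.
Cl > F: this pair runs against the simple trend — see the exception note.
Note the exception: Li has a higher electron affinity than B, contrary to the simple trend — B's ns²np¹ configuration gives only a small electron affinity — the sparsely filled np subshell binds an added electron weakly.
Note the exception: Cl has a higher electron affinity than F, contrary to the simple trend — F's small 2p subshell makes the incoming electron feel strong e⁻–e⁻ repulsion, so Cl actually releases more energy on gaining an electron.
Tabulated electron affinity (kJ/mol): Li 60, B 27, F 328, S 200, Cl 349.
So from highest to lowest: Cl > F > S > Li > B.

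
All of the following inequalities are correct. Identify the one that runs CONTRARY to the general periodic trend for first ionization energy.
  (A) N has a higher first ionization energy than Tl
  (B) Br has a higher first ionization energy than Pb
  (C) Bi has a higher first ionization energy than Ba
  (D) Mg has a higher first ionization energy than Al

(D)

The general trend: first ionization energy increases across a period and decreases down a group.
(A) N (period 2, group 15) vs Tl (period 6, group 13): the stated order agrees with the simple trend.
(B) Br (period 4, group 17) vs Pb (period 6, group 14): the stated order agrees with the simple trend.
(C) Bi (period 6, group 15) vs Ba (period 6, group 2): the stated order agrees with the simple trend.
(D) Mg (period 3, group 2) vs Al (period 3, group 13): the stated order contradicts the simple trend.
The exception is (D): Al's single 3p electron is easier to remove than one from Mg's filled 3s².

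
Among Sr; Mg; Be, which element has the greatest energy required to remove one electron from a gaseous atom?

Be is in period 2, group 2; Mg is in period 3, group 2; Sr is in period 5, group 2.
IE₁ increases left→right with effective nuclear charge and decreases top→bottom as the valence shell moves farther out.
All are in group 2, so first ionization energy increases up the group.
The greatest energy required to remove one electron from a gaseous atom among these belongs to Be.

Be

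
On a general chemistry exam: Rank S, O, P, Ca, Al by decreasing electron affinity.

O is in period 2, group 16; Al is in period 3, group 13; P is in period 3, group 15; S is in period 3, group 16; Ca is in period 4, group 2.
EA tends to increase across a period and decrease down a group, though the pattern is less regular than for IE or radius.
Here both period and group differ, so the two effects have to be weighed against each other.
Al > Ca: relative to Ca, both the across-period and down-group shifts push Al's electron affinity up.
P > Al: both are in period 3; the period trend gives P the larger value.
O > P: relative to P, both the across-period and down-group shifts push O's electron affinity up.
S > O: this pair runs against the simple trend — see the exception note.
Note the exception: S has a higher electron affinity than O, contrary to the simple trend — the compact 2p subshell of O repels the added electron more than S's larger 3p does.
Tabulated electron affinity (kJ/mol): O 141, Al 42, P 72, S 200, Ca 2.
So from highest to lowest: S > O > P > Al > Ca.

S, O, P, Al, Ca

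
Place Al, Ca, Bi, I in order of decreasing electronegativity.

I > Bi > Al > Ca

Al is in period 3, group 13; Ca is in period 4, group 2; I is in period 5, group 17; Bi is in period 6, group 15.
EN rises left→right (higher Z_eff, smaller atoms) and falls top→bottom (larger, more shielded atoms).
Here both period and group differ, so the two effects have to be weighed against each other.
Al > Ca: relative to Ca, both the across-period and down-group shifts push Al's electronegativity up.
Bi > Al: the two effects oppose for this pair; the across-period effect wins (2.02 vs 1.61).
I > Bi: relative to Bi, both the across-period and down-group shifts push I's electronegativity up.
Approximate values (Pauling): Al 1.61, Ca 1.00, I 2.66, Bi 2.02.
So from highest to lowest: I > Bi > Al > Ca.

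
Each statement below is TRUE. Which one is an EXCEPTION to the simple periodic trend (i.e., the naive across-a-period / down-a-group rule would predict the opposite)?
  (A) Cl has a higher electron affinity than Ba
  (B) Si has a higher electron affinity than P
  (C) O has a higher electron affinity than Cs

(B)

The general trend: electron affinity increases across a period and decreases down a group.
(A) Cl (period 3, group 17) vs Ba (period 6, group 2): the stated order agrees with the simple trend.
(B) Si (period 3, group 14) vs P (period 3, group 15): the stated order contradicts the simple trend.
(C) O (period 2, group 16) vs Cs (period 6, group 1): the stated order agrees with the simple trend.
The exception is (B): adding an electron to P's half-filled 3p³ is unfavourable, so Si (3p²) has the more exothermic EA.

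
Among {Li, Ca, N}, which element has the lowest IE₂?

Ca

IE_2 is the cost of taking one more electron from the +1 cation: Li⁺ is the bare [He] core; Ca⁺ still has 1 valence electron; N⁺ still has 4 valence electrons.
Breaking into a closed-shell core is much more expensive than removing a leftover valence electron — Li has the largest IE_2 here.
Valence configurations: Ca⁺ [Ar]4s¹, N⁺ [He]2s²2p².
Approximate IE_2 values (kJ/mol): Li 7298, Ca 1145, N 2856.
Hence IE_2: Ca < N < Li.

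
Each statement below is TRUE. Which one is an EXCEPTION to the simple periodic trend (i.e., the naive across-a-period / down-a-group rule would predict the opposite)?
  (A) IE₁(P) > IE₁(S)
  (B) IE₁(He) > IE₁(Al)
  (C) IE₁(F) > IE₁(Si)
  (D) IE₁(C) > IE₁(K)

(A)

The general trend: first ionization energy increases across a period and decreases down a group.
(A) P (period 3, group 15) vs S (period 3, group 16): the stated order contradicts the simple trend.
(B) He (period 1, group 18) vs Al (period 3, group 13): the stated order agrees with the simple trend.
(C) F (period 2, group 17) vs Si (period 3, group 14): the stated order agrees with the simple trend.
(D) C (period 2, group 14) vs K (period 4, group 1): the stated order agrees with the simple trend.
The exception is (A): S (3p⁴) ionizes more easily than half-filled P (3p³) because the paired 3p electron in S is pushed out by e⁻–e⁻ repulsion.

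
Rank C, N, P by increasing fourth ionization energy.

P < C < N

Consider each +3 ion: C³⁺ still has 1 valence electron; N³⁺ still has 2 valence electrons; P³⁺ still has 2 valence electrons.
All are still removing valence electrons, so compare the +3 ions as you would atoms: IE_4 generally rises across a period (higher Z_eff) and falls down a group (larger shell), subject to the usual subshell exceptions.
Valence configurations: C³⁺ [He]2s¹, N³⁺ [He]2s², P³⁺ [Ne]3s².
The numbers (kJ/mol): C 6223, N 7475, P 4964.
So the fourth ionization energies run P < C < N.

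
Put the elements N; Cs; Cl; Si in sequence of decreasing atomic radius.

Cs > Si > Cl > N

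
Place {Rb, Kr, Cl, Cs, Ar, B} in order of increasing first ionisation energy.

Cs < Rb < B < Cl < Kr < Ar

B is in period 2, group 13; Cl is in period 3, group 17; Ar is in period 3, group 18; Kr is in period 4, group 18; Rb is in period 5, group 1; Cs is in period 6, group 1.
Across a period the outer electron is held more tightly (higher IE₁); down a group it sits in a higher shell, more shielded, and comes off more easily.
Neither a single period nor a single group — weigh both effects.
Rb > Cs: Rb sits above Cs in group 1, so the down-group effect alone puts Rb higher.
B > Rb: both effects reinforce here, so B is clearly the higher of the two.
Cl > B: the two effects oppose for this pair; the across-period effect wins (1251 vs 801 kJ/mol).
Kr > Cl: the two effects oppose for this pair; the across-period effect wins (1351 vs 1251 kJ/mol).
Ar > Kr: they share group 18; the group trend gives Ar the larger value.
Approximate values (kJ/mol): B 801, Cl 1251, Ar 1521, Kr 1351, Rb 403, Cs 376.
So from lowest to highest: Cs < Rb < B < Cl < Kr < Ar.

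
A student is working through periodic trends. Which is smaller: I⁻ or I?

I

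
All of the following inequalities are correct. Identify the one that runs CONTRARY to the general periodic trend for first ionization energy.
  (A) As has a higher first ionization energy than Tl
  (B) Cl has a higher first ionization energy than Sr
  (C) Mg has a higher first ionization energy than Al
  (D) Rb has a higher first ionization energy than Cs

(C)

The general trend: first ionization energy increases across a period and decreases down a group.
(A) As (period 4, group 15) vs Tl (period 6, group 13): the stated order agrees with the simple trend.
(B) Cl (period 3, group 17) vs Sr (period 5, group 2): the stated order agrees with the simple trend.
(C) Mg (period 3, group 2) vs Al (period 3, group 13): the stated order contradicts the simple trend.
(D) Rb (period 5, group 1) vs Cs (period 6, group 1): the stated order agrees with the simple trend.
The exception is (C): Al's single 3p electron is easier to remove than one from Mg's filled 3s².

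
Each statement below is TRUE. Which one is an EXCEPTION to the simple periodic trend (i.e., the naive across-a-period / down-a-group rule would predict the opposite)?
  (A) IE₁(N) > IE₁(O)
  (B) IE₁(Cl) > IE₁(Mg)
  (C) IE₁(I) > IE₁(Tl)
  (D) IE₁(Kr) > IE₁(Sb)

The general trend: first ionisation energy increases across a period and decreases down a group.
(A) N (period 2, group 15) vs O (period 2, group 16): the stated order contradicts the simple trend.
(B) Cl (period 3, group 17) vs Mg (period 3, group 2): the stated order agrees with the simple trend.
(C) I (period 5, group 17) vs Tl (period 6, group 13): the stated order agrees with the simple trend.
(D) Kr (period 4, group 18) vs Sb (period 5, group 15): the stated order agrees with the simple trend.
The exception is (A): pairing an electron in O's 2p⁴ costs repulsion energy, so O ionizes more easily than half-filled N (2p³).

(A)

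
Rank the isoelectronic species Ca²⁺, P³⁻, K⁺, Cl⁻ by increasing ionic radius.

All of these have 18 electrons, so size is governed by nuclear charge alone: the more protons, the stronger the pull on the same electron cloud, and the smaller the ion.
Nuclear charges: Ca²⁺ (Z=20), K⁺ (Z=19), Cl⁻ (Z=17), P³⁻ (Z=15).
Smallest to largest: Ca²⁺ < K⁺ < Cl⁻ < P³⁻.

Ca²⁺ < K⁺ < Cl⁻ < P³⁻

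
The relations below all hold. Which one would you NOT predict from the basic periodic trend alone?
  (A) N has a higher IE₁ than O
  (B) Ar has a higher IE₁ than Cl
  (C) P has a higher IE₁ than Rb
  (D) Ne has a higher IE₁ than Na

(A)

The general trend: IE₁ increases across a period and decreases down a group.
(A) N (period 2, group 15) vs O (period 2, group 16): the stated order contradicts the simple trend.
(B) Ar (period 3, group 18) vs Cl (period 3, group 17): the stated order agrees with the simple trend.
(C) P (period 3, group 15) vs Rb (period 5, group 1): the stated order agrees with the simple trend.
(D) Ne (period 2, group 18) vs Na (period 3, group 1): the stated order agrees with the simple trend.
The exception is (A): pairing an electron in O's 2p⁴ costs repulsion energy, so O ionizes more easily than half-filled N (2p³).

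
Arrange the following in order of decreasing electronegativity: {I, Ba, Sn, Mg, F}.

F > I > Sn > Mg > Ba

Atoms toward the upper right of the periodic table pull bonding electrons most strongly.
Here both period and group differ, so the two effects have to be weighed against each other.
Mg > Ba: Mg sits above Ba in group 2, so the down-group effect alone puts Mg higher.
Sn > Mg: period and group pull opposite ways; the across-period shift dominates (1.96 vs 1.31).
I > Sn: I lies to the right of Sn in period 5, so the across-period effect alone puts I higher.
F > I: they share group 17; the group trend gives F the larger value.
Tabulated electronegativity (Pauling): F 3.98, Mg 1.31, Sn 1.96, I 2.66, Ba 0.89.
So from highest to lowest: F > I > Sn > Mg > Ba.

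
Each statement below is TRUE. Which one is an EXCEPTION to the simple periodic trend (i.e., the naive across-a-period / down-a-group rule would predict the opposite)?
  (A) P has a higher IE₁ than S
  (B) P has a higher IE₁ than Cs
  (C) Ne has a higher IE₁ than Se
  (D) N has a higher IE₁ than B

(A)

The general trend: IE₁ increases across a period and decreases down a group.
(A) P (period 3, group 15) vs S (period 3, group 16): the stated order contradicts the simple trend.
(B) P (period 3, group 15) vs Cs (period 6, group 1): the stated order agrees with the simple trend.
(C) Ne (period 2, group 18) vs Se (period 4, group 16): the stated order agrees with the simple trend.
(D) N (period 2, group 15) vs B (period 2, group 13): the stated order agrees with the simple trend.
The exception is (A): S (3p⁴) ionizes more easily than half-filled P (3p³) because the paired 3p electron in S is pushed out by e⁻–e⁻ repulsion.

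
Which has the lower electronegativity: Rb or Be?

Rb

Be is in period 2, group 2; Rb is in period 5, group 1.
Smaller atoms with higher effective nuclear charge are more electronegative.
Neither a single period nor a single group — weigh both effects.
Be > Rb: relative to Rb, both the across-period and down-group shifts push Be's electronegativity up.
Tabulated electronegativity (Pauling): Be 1.57, Rb 0.82.
So Rb has the lower electronegativity (Rb < Be).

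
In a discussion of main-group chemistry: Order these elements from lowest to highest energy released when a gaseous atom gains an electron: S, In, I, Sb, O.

O is in period 2, group 16; S is in period 3, group 16; In is in period 5, group 13; Sb is in period 5, group 15; I is in period 5, group 17.
Adding an electron releases more energy for atoms nearer the top right (short of the noble gases).
Neither a single period nor a single group — weigh both effects.
Sb > In: both are in period 5; the period trend gives Sb the larger value.
O > Sb: relative to Sb, both the across-period and down-group shifts push O's electron affinity up.
S > O: this pair runs against the simple trend — see the exception note.
I > S: the two effects oppose for this pair; the across-period effect wins (295 vs 200 kJ/mol).
Note the exception: S has a higher electron affinity than O, contrary to the simple trend — the compact 2p subshell of O repels the added electron more than S's larger 3p does.
Approximate values (kJ/mol): O 141, S 200, In 29, Sb 103, I 295.
So from lowest to highest: In < Sb < O < S < I.

In < Sb < O < S < I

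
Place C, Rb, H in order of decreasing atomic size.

Rb > C > H

Atomic radius shrinks across a period as nuclear charge pulls the same shell inward, and grows down a group as new shells are added.
Neither a single period nor a single group — weigh both effects.
C > H: the two effects oppose for this pair; the down-group effect wins (75 vs 32 pm).
Rb > C: both effects reinforce here, so Rb is clearly the larger of the two.
Approximate values (pm): H 32, C 75, Rb 210.
So from largest to smallest: Rb > C > H.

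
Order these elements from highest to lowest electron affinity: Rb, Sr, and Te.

Te, Rb, Sr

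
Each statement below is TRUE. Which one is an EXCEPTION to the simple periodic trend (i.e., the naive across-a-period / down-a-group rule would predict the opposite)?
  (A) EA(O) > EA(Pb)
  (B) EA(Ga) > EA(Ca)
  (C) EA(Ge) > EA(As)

The general trend: electron affinity increases across a period and decreases down a group.
(A) O (period 2, group 16) vs Pb (period 6, group 14): the stated order agrees with the simple trend.
(B) Ga (period 4, group 13) vs Ca (period 4, group 2): the stated order agrees with the simple trend.
(C) Ge (period 4, group 14) vs As (period 4, group 15): the stated order contradicts the simple trend.
The exception is (C): adding an electron to As's half-filled 4p³ is unfavourable, so Ge (4p²) has the more exothermic EA.

(C)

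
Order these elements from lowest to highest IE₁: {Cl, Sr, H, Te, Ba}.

Ba < Sr < Te < Cl < H

H is in period 1, group 1; Cl is in period 3, group 17; Sr is in period 5, group 2; Te is in period 5, group 16; Ba is in period 6, group 2.
IE₁ increases left→right with effective nuclear charge and decreases top→bottom as the valence shell moves farther out.
Neither a single period nor a single group — weigh both effects.
Sr > Ba: they share group 2; the group trend gives Sr the larger value.
Te > Sr: both are in period 5; the period trend gives Te the larger value.
Cl > Te: both effects reinforce here, so Cl is clearly the higher of the two.
H > Cl: period and group pull opposite ways; the down-group shift dominates (1312 vs 1251 kJ/mol).
For reference (kJ/mol): H 1312, Cl 1251, Sr 550, Te 869, Ba 503.
So from lowest to highest: Ba < Sr < Te < Cl < H.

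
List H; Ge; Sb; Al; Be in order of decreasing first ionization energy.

H > Be > Sb > Ge > Al

H is in period 1, group 1; Be is in period 2, group 2; Al is in period 3, group 13; Ge is in period 4, group 14; Sb is in period 5, group 15.
First ionization energy rises across a period (greater Z_eff holds electrons more tightly) and falls down a group (valence electrons are farther from the nucleus).
These sit on a diagonal, where the across-period and down-group effects partly cancel.
Ge > Al: period and group pull opposite ways; the across-period shift dominates (762 vs 578 kJ/mol).
Sb > Ge: period and group pull opposite ways; the across-period shift dominates (831 vs 762 kJ/mol).
Be > Sb: period and group pull opposite ways; the down-group shift dominates (900 vs 831 kJ/mol).
H > Be: the two effects oppose for this pair; the down-group effect wins (1312 vs 900 kJ/mol).
Approximate values (kJ/mol): H 1312, Be 900, Al 578, Ge 762, Sb 831.
So from highest to lowest: H > Be > Sb > Ge > Al.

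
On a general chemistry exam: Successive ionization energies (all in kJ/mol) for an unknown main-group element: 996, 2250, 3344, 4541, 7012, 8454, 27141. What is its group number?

Look for the largest jump between consecutive ionization energies: IE7/IE6 ≈ 3.2, far larger than any earlier ratio.
That jump marks the point where a core electron is being removed. So the atom has 6 valence electrons.
A main-group element with 6 valence electrons is in group 16.

Group 16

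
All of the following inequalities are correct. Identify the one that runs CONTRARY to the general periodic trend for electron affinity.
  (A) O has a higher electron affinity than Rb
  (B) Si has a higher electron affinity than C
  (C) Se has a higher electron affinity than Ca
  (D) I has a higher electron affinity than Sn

(B)

The general trend: electron affinity increases across a period and decreases down a group.
(A) O (period 2, group 16) vs Rb (period 5, group 1): the stated order agrees with the simple trend.
(B) Si (period 3, group 14) vs C (period 2, group 14): the stated order contradicts the simple trend.
(C) Se (period 4, group 16) vs Ca (period 4, group 2): the stated order agrees with the simple trend.
(D) I (period 5, group 17) vs Sn (period 5, group 14): the stated order agrees with the simple trend.
The exception is (B): Si's larger, more diffuse 3p orbitals accept an added electron slightly more readily than C's compact 2p.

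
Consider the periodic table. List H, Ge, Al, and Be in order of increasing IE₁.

Al, Ge, Be, H

IE₁ increases left→right with effective nuclear charge and decreases top→bottom as the valence shell moves farther out.
These sit on a diagonal, where the across-period and down-group effects partly cancel.
Ge > Al: the two effects oppose for this pair; the across-period effect wins (762 vs 578 kJ/mol).
Be > Ge: period and group pull opposite ways; the down-group shift dominates (900 vs 762 kJ/mol).
H > Be: the two effects oppose for this pair; the down-group effect wins (1312 vs 900 kJ/mol).
Tabulated first ionization energy (kJ/mol): H 1312, Be 900, Al 578, Ge 762.
So from lowest to highest: Al < Ge < Be < H.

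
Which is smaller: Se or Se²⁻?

Se

Forming Se²⁻ adds 2 electrons to Se. More electron–electron repulsion in the same shell, with unchanged nuclear charge, lets the cloud expand.
An anion is larger than its parent atom: Se²⁻ > Se.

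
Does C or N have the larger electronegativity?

N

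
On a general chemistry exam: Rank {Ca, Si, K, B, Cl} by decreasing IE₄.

B, Ca, K, Cl, Si

The fourth ionization energy removes an electron from the +3 ion. For each element: Ca³⁺ is already 1 electron into the core; Si³⁺ still has 1 valence electron; K³⁺ is already 2 electrons into the core; B³⁺ is the bare [He] core; Cl³⁺ still has 4 valence electrons.
Core electrons are held far more tightly than valence electrons, so K, Ca and B top the IE_4 order.
Valence configurations: Si³⁺ [Ne]3s¹, Cl³⁺ [Ne]3s²3p².
The numbers (kJ/mol): Ca 6491, Si 4356, K 5877, B 25026, Cl 5159.
Hence IE_4: Si < Cl < K < Ca < B.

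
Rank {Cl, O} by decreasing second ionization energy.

The second ionization energy removes an electron from the +1 ion. For each element: Cl⁺ still has 6 valence electrons; O⁺ still has 5 valence electrons.
All are still removing valence electrons, so compare the +1 ions as you would atoms: IE_2 generally rises across a period (higher Z_eff) and falls down a group (larger shell), subject to the usual subshell exceptions.
Valence configurations: Cl⁺ [Ne]3s²3p⁴, O⁺ [He]2s²2p³.
The numbers (kJ/mol): Cl 2298, O 3388.
Overall IE_2 order: Cl < O.

O > Cl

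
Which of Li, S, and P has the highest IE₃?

Li

The third ionization energy removes an electron from the +2 ion. For each element: Li²⁺ is already 1 electron into the core; S²⁺ still has 4 valence electrons; P²⁺ still has 3 valence electrons.
Pulling an electron out of a noble-gas core costs far more than removing a remaining valence electron, so Li sits at the high end of IE_3.
Valence configurations: S²⁺ [Ne]3s²3p², P²⁺ [Ne]3s²3p¹.
Tabulated IE_3 (kJ/mol): Li 11815, S 3357, P 2914.
Putting it together, IE_3: P < S < Li.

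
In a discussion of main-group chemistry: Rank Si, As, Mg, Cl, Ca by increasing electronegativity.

Mg is in period 3, group 2; Si is in period 3, group 14; Cl is in period 3, group 17; Ca is in period 4, group 2; As is in period 4, group 15.
Atoms toward the upper right of the periodic table pull bonding electrons most strongly.
Here both period and group differ, so the two effects have to be weighed against each other.
Mg > Ca: Mg sits above Ca in group 2, so the down-group effect alone puts Mg higher.
Si > Mg: Si lies to the right of Mg in period 3, so the across-period effect alone puts Si higher.
As > Si: period and group pull opposite ways; the across-period shift dominates (2.18 vs 1.90).
Cl > As: both effects reinforce here, so Cl is clearly the higher of the two.
Approximate values (Pauling): Mg 1.31, Si 1.90, Cl 3.16, Ca 1.00, As 2.18.
So from lowest to highest: Ca < Mg < Si < As < Cl.

Ca < Mg < Si < As < Cl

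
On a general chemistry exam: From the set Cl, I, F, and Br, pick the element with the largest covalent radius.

Across a period the added protons contract the valence shell; down a group each new principal shell makes the atom larger.
All are in group 17, so atomic radius increases down the group.
The largest covalent radius among these belongs to I.

I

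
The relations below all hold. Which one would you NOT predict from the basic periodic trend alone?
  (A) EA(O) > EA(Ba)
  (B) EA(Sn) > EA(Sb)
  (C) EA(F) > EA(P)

(B)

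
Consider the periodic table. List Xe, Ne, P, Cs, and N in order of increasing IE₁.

Removing the outermost electron gets harder across a period and easier down a group.
Neither a single period nor a single group — weigh both effects.
P > Cs: relative to Cs, both the across-period and down-group shifts push P's first ionization energy up.
Xe > P: period and group pull opposite ways; the across-period shift dominates (1170 vs 1012 kJ/mol).
N > Xe: period and group pull opposite ways; the down-group shift dominates (1402 vs 1170 kJ/mol).
Ne > N: both are in period 2; the period trend gives Ne the larger value.
For reference (kJ/mol): N 1402, Ne 2081, P 1012, Xe 1170, Cs 376.
So from lowest to highest: Cs < P < Xe < N < Ne.

Cs, P, Xe, N, Ne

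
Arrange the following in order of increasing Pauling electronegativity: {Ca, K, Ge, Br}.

K < Ca < Ge < Br

K is in period 4, group 1; Ca is in period 4, group 2; Ge is in period 4, group 14; Br is in period 4, group 17.
Smaller atoms with higher effective nuclear charge are more electronegative.
All lie in period 4, so electronegativity increases left to right.
So from lowest to highest: K < Ca < Ge < Br.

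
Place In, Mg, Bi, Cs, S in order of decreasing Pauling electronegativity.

S > Bi > In > Mg > Cs

Mg is in period 3, group 2; S is in period 3, group 16; In is in period 5, group 13; Cs is in period 6, group 1; Bi is in period 6, group 15.
EN rises left→right (higher Z_eff, smaller atoms) and falls top→bottom (larger, more shielded atoms).
Neither a single period nor a single group — weigh both effects.
Mg > Cs: both effects reinforce here, so Mg is clearly the higher of the two.
In > Mg: the two effects oppose for this pair; the across-period effect wins (1.78 vs 1.31).
Bi > In: the two effects oppose for this pair; the across-period effect wins (2.02 vs 1.78).
S > Bi: relative to Bi, both the across-period and down-group shifts push S's electronegativity up.
Tabulated electronegativity (Pauling): Mg 1.31, S 2.58, In 1.78, Cs 0.79, Bi 2.02.
So from highest to lowest: S > Bi > In > Mg > Cs.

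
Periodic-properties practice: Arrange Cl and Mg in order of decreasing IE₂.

The second ionization energy removes an electron from the +1 ion. For each element: Cl⁺ still has 6 valence electrons; Mg⁺ still has 1 valence electron.
All are still removing valence electrons, so compare the +1 ions as you would atoms: IE_2 generally rises across a period (higher Z_eff) and falls down a group (larger shell), subject to the usual subshell exceptions.
Valence configurations: Cl⁺ [Ne]3s²3p⁴, Mg⁺ [Ne]3s¹.
The numbers (kJ/mol): Cl 2298, Mg 1451.
Putting it together, IE_2: Mg < Cl.

Cl > Mg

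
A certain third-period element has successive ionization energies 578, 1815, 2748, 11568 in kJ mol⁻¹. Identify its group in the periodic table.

Group 13

Look for the largest jump between consecutive ionization energies: IE4/IE3 ≈ 4.2, far larger than any earlier ratio.
That jump marks the point where a core electron is being removed. So the atom has 3 valence electrons.
A main-group element with 3 valence electrons is in group 13.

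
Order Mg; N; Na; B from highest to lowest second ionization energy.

Na, N, B, Mg

Consider each +1 ion: Mg⁺ still has 1 valence electron; N⁺ still has 4 valence electrons; Na⁺ is the bare [Ne] core; B⁺ still has 2 valence electrons.
Core electrons are held far more tightly than valence electrons, so Na tops the IE_2 order.
Valence configurations: Mg⁺ [Ne]3s¹, N⁺ [He]2s²2p², B⁺ [He]2s².
The numbers (kJ/mol): Mg 1451, N 2856, Na 4562, B 2427.
Putting it together, IE_2: Mg < B < N < Na.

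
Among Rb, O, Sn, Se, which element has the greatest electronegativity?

O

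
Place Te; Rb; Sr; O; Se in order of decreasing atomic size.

O is in period 2, group 16; Se is in period 4, group 16; Rb is in period 5, group 1; Sr is in period 5, group 2; Te is in period 5, group 16.
Atomic radius shrinks across a period as nuclear charge pulls the same shell inward, and grows down a group as new shells are added.
Here both period and group differ, so the two effects have to be weighed against each other.
Se > O: they share group 16; the group trend gives Se the larger value.
Te > Se: they share group 16; the group trend gives Te the larger value.
Sr > Te: Sr lies to the left of Te in period 5, so the across-period effect alone puts Sr larger.
Rb > Sr: both are in period 5; the period trend gives Rb the larger value.
For reference (pm): O 63, Se 116, Rb 210, Sr 185, Te 136.
So from largest to smallest: Rb > Sr > Te > Se > O.

Rb > Sr > Te > Se > O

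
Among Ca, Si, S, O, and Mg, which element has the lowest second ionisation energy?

Ca

The second ionization energy removes an electron from the +1 ion. For each element: Ca⁺ still has 1 valence electron; Si⁺ still has 3 valence electrons; S⁺ still has 5 valence electrons; O⁺ still has 5 valence electrons; Mg⁺ still has 1 valence electron.
All are still removing valence electrons, so compare the +1 ions as you would atoms: IE_2 generally rises across a period (higher Z_eff) and falls down a group (larger shell), subject to the usual subshell exceptions.
Valence configurations: Ca⁺ [Ar]4s¹, Si⁺ [Ne]3s²3p¹, S⁺ [Ne]3s²3p³, O⁺ [He]2s²2p³, Mg⁺ [Ne]3s¹.
The numbers (kJ/mol): Ca 1145, Si 1577, S 2252, O 3388, Mg 1451.
Hence IE_2: Ca < Mg < Si < S < O.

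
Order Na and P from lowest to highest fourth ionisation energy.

Consider each +3 ion: Na³⁺ is already 2 electrons into the core; P³⁺ still has 2 valence electrons.
Pulling an electron out of a noble-gas core costs far more than removing a remaining valence electron, so Na sits at the high end of IE_4.
The numbers (kJ/mol): Na 9543, P 4964.
Overall IE_4 order: P < Na.

P, Na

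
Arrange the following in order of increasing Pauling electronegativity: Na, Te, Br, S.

Na, Te, S, Br

Na is in period 3, group 1; S is in period 3, group 16; Br is in period 4, group 17; Te is in period 5, group 16.
Atoms toward the upper right of the periodic table pull bonding electrons most strongly.
Here both period and group differ, so the two effects have to be weighed against each other.
Te > Na: the two effects oppose for this pair; the across-period effect wins (2.10 vs 0.93).
S > Te: S sits above Te in group 16, so the down-group effect alone puts S higher.
Br > S: the two effects oppose for this pair; the across-period effect wins (2.96 vs 2.58).
Tabulated electronegativity (Pauling): Na 0.93, S 2.58, Br 2.96, Te 2.10.
So from lowest to highest: Na < Te < S < Br.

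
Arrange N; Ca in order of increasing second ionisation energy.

Ca < N

The second ionization energy removes an electron from the +1 ion. For each element: N⁺ still has 4 valence electrons; Ca⁺ still has 1 valence electron.
All are still removing valence electrons, so compare the +1 ions as you would atoms: IE_2 generally rises across a period (higher Z_eff) and falls down a group (larger shell), subject to the usual subshell exceptions.
Valence configurations: N⁺ [He]2s²2p², Ca⁺ [Ar]4s¹.
Approximate IE_2 values (kJ/mol): N 2856, Ca 1145.
Hence IE_2: Ca < N.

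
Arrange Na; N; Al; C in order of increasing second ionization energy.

Al, C, N, Na

IE_2 is the cost of taking one more electron from the +1 cation: Na⁺ is the bare [Ne] core; N⁺ still has 4 valence electrons; Al⁺ still has 2 valence electrons; C⁺ still has 3 valence electrons.
Breaking into a closed-shell core is much more expensive than removing a leftover valence electron — Na has the largest IE_2 here.
Valence configurations: N⁺ [He]2s²2p², Al⁺ [Ne]3s², C⁺ [He]2s²2p¹.
Tabulated IE_2 (kJ/mol): Na 4562, N 2856, Al 1817, C 2353.
Putting it together, IE_2: Al < C < N < Na.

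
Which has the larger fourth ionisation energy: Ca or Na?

Consider each +3 ion: Ca³⁺ is already 1 electron into the core; Na³⁺ is already 2 electrons into the core.
All of these are removing an electron from a noble-gas core or deeper; the smaller core (lower principal quantum number) is held far more tightly, and within a period the higher nuclear charge binds the same core more tightly.
Tabulated IE_4 (kJ/mol): Ca 6491, Na 9543.
Hence IE_4: Ca < Na.

Na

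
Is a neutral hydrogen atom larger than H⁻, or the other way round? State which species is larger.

Forming H⁻ adds 1 electron to H. More electron–electron repulsion in the same shell, with unchanged nuclear charge, lets the cloud expand.
An anion is larger than its parent atom: H⁻ > H.

H⁻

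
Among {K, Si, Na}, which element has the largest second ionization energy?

Na

Consider each +1 ion: K⁺ is the bare [Ar] core; Si⁺ still has 3 valence electrons; Na⁺ is the bare [Ne] core.
Breaking into a closed-shell core is much more expensive than removing a leftover valence electron — K and Na have the largest IE_2 here.
The numbers (kJ/mol): K 3052, Si 1577, Na 4562.
Overall IE_2 order: Si < K < Na.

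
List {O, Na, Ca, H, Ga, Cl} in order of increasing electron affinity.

Ca, Ga, Na, H, O, Cl

H is in period 1, group 1; O is in period 2, group 16; Na is in period 3, group 1; Cl is in period 3, group 17; Ca is in period 4, group 2; Ga is in period 4, group 13.
EA tends to increase across a period and decrease down a group, though the pattern is less regular than for IE or radius.
Here both period and group differ, so the two effects have to be weighed against each other.
Ga > Ca: both are in period 4; the period trend gives Ga the larger value.
Na > Ga: period and group pull opposite ways; the down-group shift dominates (53 vs 29 kJ/mol).
H > Na: H sits above Na in group 1, so the down-group effect alone puts H higher.
O > H: the two effects oppose for this pair; the across-period effect wins (141 vs 73 kJ/mol).
Cl > O: period and group pull opposite ways; the across-period shift dominates (349 vs 141 kJ/mol).
Approximate values (kJ/mol): H 73, O 141, Na 53, Cl 349, Ca 2, Ga 29.
So from lowest to highest: Ca < Ga < Na < H < O < Cl.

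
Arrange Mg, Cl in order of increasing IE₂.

Mg < Cl

IE_2 is the cost of taking one more electron from the +1 cation: Mg⁺ still has 1 valence electron; Cl⁺ still has 6 valence electrons.
All are still removing valence electrons, so compare the +1 ions as you would atoms: IE_2 generally rises across a period (higher Z_eff) and falls down a group (larger shell), subject to the usual subshell exceptions.
Valence configurations: Mg⁺ [Ne]3s¹, Cl⁺ [Ne]3s²3p⁴.
Approximate IE_2 values (kJ/mol): Mg 1451, Cl 2298.
So the second ionization energies run Mg < Cl.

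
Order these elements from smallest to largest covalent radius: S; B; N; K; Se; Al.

B is in period 2, group 13; N is in period 2, group 15; Al is in period 3, group 13; S is in period 3, group 16; K is in period 4, group 1; Se is in period 4, group 16.
Radius decreases left→right (rising Z_eff, same n) and increases top→bottom (higher n).
Here both period and group differ, so the two effects have to be weighed against each other.
B > N: both are in period 2; the period trend gives B the larger value.
S > B: period and group pull opposite ways; the down-group shift dominates (103 vs 85 pm).
Se > S: Se sits below S in group 16, so the down-group effect alone puts Se larger.
Al > Se: period and group pull opposite ways; the across-period shift dominates (126 vs 116 pm).
K > Al: relative to Al, both the across-period and down-group shifts push K's atomic radius up.
For reference (pm): B 85, N 71, Al 126, S 103, K 196, Se 116.
So from smallest to largest: N < B < S < Se < Al < K.

N, B, S, Se, Al, K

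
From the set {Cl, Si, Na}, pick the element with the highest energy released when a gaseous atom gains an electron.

EA tends to increase across a period and decrease down a group, though the pattern is less regular than for IE or radius.
All lie in period 3, so electron affinity increases left to right.
The highest energy released when a gaseous atom gains an electron among these belongs to Cl.

Cl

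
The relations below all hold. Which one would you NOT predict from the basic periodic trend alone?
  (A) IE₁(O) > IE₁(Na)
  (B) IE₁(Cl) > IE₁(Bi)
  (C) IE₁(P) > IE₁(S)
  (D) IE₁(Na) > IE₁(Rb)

The general trend: first ionisation energy increases across a period and decreases down a group.
(A) O (period 2, group 16) vs Na (period 3, group 1): the stated order agrees with the simple trend.
(B) Cl (period 3, group 17) vs Bi (period 6, group 15): the stated order agrees with the simple trend.
(C) P (period 3, group 15) vs S (period 3, group 16): the stated order contradicts the simple trend.
(D) Na (period 3, group 1) vs Rb (period 5, group 1): the stated order agrees with the simple trend.
The exception is (C): S (3p⁴) ionizes more easily than half-filled P (3p³) because the paired 3p electron in S is pushed out by e⁻–e⁻ repulsion.

(C)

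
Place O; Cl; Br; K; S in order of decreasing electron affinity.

Cl > Br > S > O > K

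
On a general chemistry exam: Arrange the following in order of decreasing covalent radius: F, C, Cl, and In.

Radius decreases left→right (rising Z_eff, same n) and increases top→bottom (higher n).
Neither a single period nor a single group — weigh both effects.
C > F: both are in period 2; the period trend gives C the larger value.
Cl > C: period and group pull opposite ways; the down-group shift dominates (99 vs 75 pm).
In > Cl: relative to Cl, both the across-period and down-group shifts push In's atomic radius up.
For reference (pm): C 75, F 64, Cl 99, In 142.
So from largest to smallest: In > Cl > C > F.

In > Cl > C > F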